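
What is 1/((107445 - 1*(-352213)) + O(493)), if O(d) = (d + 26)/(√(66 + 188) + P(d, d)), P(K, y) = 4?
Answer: 109396528/50284034748055 - 519*√254/50284034748055 ≈ 2.1754e-6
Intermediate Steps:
O(d) = (26 + d)/(4 + √254) (O(d) = (d + 26)/(√(66 + 188) + 4) = (26 + d)/(√254 + 4) = (26 + d)/(4 + √254))
1/((107445 - 1*(-352213)) + O(493)) = 1/((107445 - 1*(-352213)) + (26 + 493)/(4 + √254)) = 1/((107445 + 352213) + 519/(4 + √254)) = 1/(459658 + 519/(4 + √254))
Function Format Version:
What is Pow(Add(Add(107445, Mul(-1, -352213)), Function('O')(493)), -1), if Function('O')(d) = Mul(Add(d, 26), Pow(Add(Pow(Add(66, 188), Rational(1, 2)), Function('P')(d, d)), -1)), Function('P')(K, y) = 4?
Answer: Add(Rational(109396528, 50284034748055), Mul(Rational(-519, 50284034748055), Pow(254, Rational(1, 2)))) ≈ 2.1754e-6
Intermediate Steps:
Function('O')(d) = Mul(Pow(Add(4, Pow(254, Rational(1, 2))), -1), Add(26, d)) (Function('O')(d) = Mul(Add(d, 26), Pow(Add(Pow(Add(66, 188), Rational(1, 2)), 4), -1)) = Mul(Add(26, d), Pow(Add(Pow(254, Rational(1, 2)), 4), -1)) = Mul(Add(26, d), Pow(Add(4, Pow(254, Rational(1, 2))), -1)) = Mul(Pow(Add(4, Pow(254, Rational(1, 2))), -1), Add(26, d)))
Pow(Add(Add(107445, Mul(-1, -352213)), Function('O')(493)), -1) = Pow(Add(Add(107445, Mul(-1, -352213)), Mul(Pow(Add(4, Pow(254, Rational(1, 2))), -1), Add(26, 493))), -1) = Pow(Add(Add(107445, 352213), Mul(Pow(Add(4, Pow(254, Rational(1, 2))), -1), 519)), -1) = Pow(Add(459658, Mul(519, Pow(Add(4, Pow(254, Rational(1, 2))), -1))), -1)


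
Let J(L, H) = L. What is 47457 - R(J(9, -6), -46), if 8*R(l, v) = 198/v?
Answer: 8732187/184 ≈ 47458.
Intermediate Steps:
R(l, v) = 99/(4*v) (R(l, v) = (198/v)/8 = 99/(4*v))
47457 - R(J(9, -6), -46) = 47457 - 99/(4*(-46)) = 47457 - 99*(-1)/(4*46) = 47457 - 1*(-99/184) = 47457 + 99/184 = 8732187/184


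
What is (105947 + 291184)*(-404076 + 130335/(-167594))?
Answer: -3842006613094107/23942 ≈ -1.6047e+11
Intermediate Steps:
(105947 + 291184)*(-404076 + 130335/(-167594)) = 397131*(-404076 + 130335*(-1/167594)) = 397131*(-404076 - 130335/167594) = 397131*(-67720843479/167594) = -3842006613094107/23942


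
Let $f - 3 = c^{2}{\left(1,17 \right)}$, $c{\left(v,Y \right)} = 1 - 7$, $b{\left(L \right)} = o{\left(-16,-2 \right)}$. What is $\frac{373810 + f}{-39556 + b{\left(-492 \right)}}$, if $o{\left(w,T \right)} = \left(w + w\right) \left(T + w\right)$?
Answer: $- \frac{373849}{38980} \approx -9.5908$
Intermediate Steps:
$o{\left(w,T \right)} = 2 w \left(T + w\right)$
$b{\left(L \right)} = 576$ ($b{\left(L \right)} = 2 \left(-16\right) \left(-2 - 16\right) = 2 \left(-16\right) \left(-18\right) = 576$)
$c{\left(v,Y \right)} = -6$
$f = 39$ ($f = 3 + \left(-6\right)^{2} = 3 + 36 = 39$)
$\frac{373810 + f}{-39556 + b{\left(-492 \right)}} = \frac{373810 + 39}{-39556 + 576} = \frac{373849}{-38980} = 373849 \left(- \frac{1}{38980}\right) = - \frac{373849}{38980}$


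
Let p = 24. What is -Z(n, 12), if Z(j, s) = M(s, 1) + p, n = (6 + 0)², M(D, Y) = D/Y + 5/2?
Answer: -77/2 ≈ -38.500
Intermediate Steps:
M(D, Y) = 5/2 + D/Y (M(D, Y) = D/Y + 5*(½) = D/Y + 5/2 = 5/2 + D/Y)
n = 36 (n = 6² = 36)
Z(j, s) = 53/2 + s (Z(j, s) = (5/2 + s/1) + 24 = (5/2 + s*1) + 24 = (5/2 + s) + 24 = 53/2 + s)
-Z(n, 12) = -(53/2 + 12) = -1*77/2 = -77/2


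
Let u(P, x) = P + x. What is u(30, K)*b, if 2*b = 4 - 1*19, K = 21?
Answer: -765/2 ≈ -382.50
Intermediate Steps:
b = -15/2 (b = (4 - 1*19)/2 = (4 - 19)/2 = (½)*(-15) = -15/2 ≈ -7.5000)
u(30, K)*b = (30 + 21)*(-15/2) = 51*(-15/2) = -765/2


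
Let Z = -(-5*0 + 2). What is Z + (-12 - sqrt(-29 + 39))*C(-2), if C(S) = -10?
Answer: 118 + 10*sqrt(10) ≈ 149.62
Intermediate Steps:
Z = -2 (Z = -(0 + 2) = -1*2 = -2)
Z + (-12 - sqrt(-29 + 39))*C(-2) = -2 + (-12 - sqrt(-29 + 39))*(-10) = -2 + (-12 - sqrt(10))*(-10) = -2 + (120 + 10*sqrt(10)) = 118 + 10*sqrt(10)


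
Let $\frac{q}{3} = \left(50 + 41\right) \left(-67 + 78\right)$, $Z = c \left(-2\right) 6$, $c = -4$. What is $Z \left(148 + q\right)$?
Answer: $151248$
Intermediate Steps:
$Z = 48$ ($Z = \left(-4\right) \left(-2\right) 6 = 8 \cdot 6 = 48$)
$q = 3003$ ($q = 3 \left(50 + 41\right) \left(-67 + 78\right) = 3 \cdot 91 \cdot 11 = 3 \cdot 1001 = 3003$)
$Z \left(148 + q\right) = 48 \left(148 + 3003\right) = 48 \cdot 3151 = 151248$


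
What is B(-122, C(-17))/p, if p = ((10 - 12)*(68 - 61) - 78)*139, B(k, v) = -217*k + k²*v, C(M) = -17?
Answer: 113277/6394 ≈ 17.716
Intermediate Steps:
B(k, v) = -217*k + v*k²
p = -12788 (p = (-2*7 - 78)*139 = (-14 - 78)*139 = -92*139 = -12788)
B(-122, C(-17))/p = -122*(-217 - 122*(-17))/(-12788) = -122*(-217 + 2074)*(-1/12788) = -122*1857*(-1/12788) = -226554*(-1/12788) = 113277/6394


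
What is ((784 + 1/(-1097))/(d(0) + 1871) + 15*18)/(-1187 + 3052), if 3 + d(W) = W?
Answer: 554142967/3821750540 ≈ 0.14500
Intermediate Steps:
d(W) = -3 + W
((784 + 1/(-1097))/(d(0) + 1871) + 15*18)/(-1187 + 3052) = ((784 + 1/(-1097))/((-3 + 0) + 1871) + 15*18)/(-1187 + 3052) = ((784 - 1/1097)/(-3 + 1871) + 270)/1865 = ((860047/1097)/1868 + 270)*(1/1865) = ((860047/1097)*(1/1868) + 270)*(1/1865) = (860047/2049196 + 270)*(1/1865) = (554142967/2049196)*(1/1865) = 554142967/3821750540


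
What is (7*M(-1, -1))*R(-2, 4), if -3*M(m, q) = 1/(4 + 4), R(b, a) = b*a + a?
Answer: 7/6 ≈ 1.1667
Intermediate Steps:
R(b, a) = a + a*b (R(b, a) = a*b + a = a + a*b)
M(m, q) = -1/24 (M(m, q) = -1/(3*(4 + 4)) = -⅓/8 = -⅓*⅛ = -1/24)
(7*M(-1, -1))*R(-2, 4) = (7*(-1/24))*(4*(1 - 2)) = -7*(-1)/6 = -7/24*(-4) = 7/6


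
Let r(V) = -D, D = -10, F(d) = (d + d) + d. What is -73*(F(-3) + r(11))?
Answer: -73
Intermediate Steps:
F(d) = 3*d (F(d) = 2*d + d = 3*d)
r(V) = 10 (r(V) = -1*(-10) = 10)
-73*(F(-3) + r(11)) = -73*(3*(-3) + 10) = -73*(-9 + 10) = -73*1 = -73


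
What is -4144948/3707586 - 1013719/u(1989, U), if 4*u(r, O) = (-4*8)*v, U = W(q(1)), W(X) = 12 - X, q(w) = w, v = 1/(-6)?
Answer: -5637683848397/7415172 ≈ -7.6029e+5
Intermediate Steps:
v = -⅙ ≈ -0.16667
U = 11 (U = 12 - 1*1 = 12 - 1 = 11)
u(r, O) = 4/3 (u(r, O) = (-4*8*(-⅙))/4 = (-32*(-⅙))/4 = (¼)*(16/3) = 4/3)
-4144948/3707586 - 1013719/u(1989, U) = -4144948/3707586 - 1013719/4/3 = -4144948*1/3707586 - 1013719*¾ = -2072474/1853793 - 3041157/4 = -5637683848397/7415172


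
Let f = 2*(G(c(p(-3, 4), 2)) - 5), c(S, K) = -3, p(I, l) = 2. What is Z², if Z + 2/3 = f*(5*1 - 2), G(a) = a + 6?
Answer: 1444/9 ≈ 160.44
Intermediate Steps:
G(a) = 6 + a
f = -4 (f = 2*((6 - 3) - 5) = 2*(3 - 5) = 2*(-2) = -4)
Z = -38/3 (Z = -⅔ - 4*(5*1 - 2) = -⅔ - 4*(5 - 2) = -⅔ - 4*3 = -⅔ - 12 = -38/3 ≈ -12.667)
Z² = (-38/3)² = 1444/9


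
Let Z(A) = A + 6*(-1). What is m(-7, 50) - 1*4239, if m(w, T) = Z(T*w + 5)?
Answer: -4590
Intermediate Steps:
Z(A) = -6 + A (Z(A) = A - 6 = -6 + A)
m(w, T) = -1 + T*w (m(w, T) = -6 + (T*w + 5) = -6 + (5 + T*w) = -1 + T*w)
m(-7, 50) - 1*4239 = (-1 + 50*(-7)) - 1*4239 = (-1 - 350) - 4239 = -351 - 4239 = -4590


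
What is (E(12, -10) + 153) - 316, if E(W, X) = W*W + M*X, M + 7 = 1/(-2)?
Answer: 56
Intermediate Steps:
M = -15/2 (M = -7 + 1/(-2) = -7 - ½ = -15/2 ≈ -7.5000)
E(W, X) = W² - 15*X/2 (E(W, X) = W*W - 15*X/2 = W² - 15*X/2)
(E(12, -10) + 153) - 316 = ((12² - 15/2*(-10)) + 153) - 316 = ((144 + 75) + 153) - 316 = (219 + 153) - 316 = 372 - 316 = 56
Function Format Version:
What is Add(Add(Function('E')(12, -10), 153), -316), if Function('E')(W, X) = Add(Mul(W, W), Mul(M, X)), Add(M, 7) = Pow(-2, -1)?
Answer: 56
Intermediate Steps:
M = Rational(-15, 2) (M = Add(-7, Pow(-2, -1)) = Add(-7, Rational(-1, 2)) = Rational(-15, 2) ≈ -7.5000)
Function('E')(W, X) = Add(Pow(W, 2), Mul(Rational(-15, 2), X)) (Function('E')(W, X) = Add(Mul(W, W), Mul(Rational(-15, 2), X)) = Add(Pow(W, 2), Mul(Rational(-15, 2), X)))
Add(Add(Function('E')(12, -10), 153), -316) = Add(Add(Add(Pow(12, 2), Mul(Rational(-15, 2), -10)), 153), -316) = Add(Add(Add(144, 75), 153), -316) = Add(Add(219, 153), -316) = Add(372, -316) = 56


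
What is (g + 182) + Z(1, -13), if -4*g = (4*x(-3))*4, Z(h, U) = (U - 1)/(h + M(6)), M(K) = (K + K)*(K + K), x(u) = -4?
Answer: 28696/145 ≈ 197.90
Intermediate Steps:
M(K) = 4*K² (M(K) = (2*K)*(2*K) = 4*K²)
Z(h, U) = (-1 + U)/(144 + h) (Z(h, U) = (U - 1)/(h + 4*6²) = (-1 + U)/(h + 4*36) = (-1 + U)/(h + 144) = (-1 + U)/(144 + h))
g = 16 (g = -4*(-4)*4/4 = -(-4)*4 = -¼*(-64) = 16)
(g + 182) + Z(1, -13) = (16 + 182) + (-1 - 13)/(144 + 1) = 198 - 14/145 = 28696/145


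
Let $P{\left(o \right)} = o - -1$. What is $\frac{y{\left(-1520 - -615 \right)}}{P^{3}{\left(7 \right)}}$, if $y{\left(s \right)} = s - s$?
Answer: $0$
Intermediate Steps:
$P{\left(o \right)} = 1 + o$ ($P{\left(o \right)} = o + 1 = 1 + o$)
$y{\left(s \right)} = 0$
$\frac{y{\left(-1520 - -615 \right)}}{P^{3}{\left(7 \right)}} = \frac{0}{\left(1 + 7\right)^{3}} = \frac{0}{8^{3}} = \frac{0}{512} = 0 \cdot \frac{1}{512} = 0$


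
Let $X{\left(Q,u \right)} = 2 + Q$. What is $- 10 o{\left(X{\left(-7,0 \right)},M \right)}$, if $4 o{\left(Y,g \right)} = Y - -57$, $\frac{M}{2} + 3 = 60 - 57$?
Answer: $-130$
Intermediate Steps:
$M = 0$ ($M = -6 + 2 \left(60 - 57\right) = -6 + 2 \cdot 3 = -6 + 6 = 0$)
$o{\left(Y,g \right)} = \frac{57}{4} + \frac{Y}{4}$ ($o{\left(Y,g \right)} = \frac{Y - -57}{4} = \frac{Y + 57}{4} = \frac{57 + Y}{4} = \frac{57}{4} + \frac{Y}{4}$)
$- 10 o{\left(X{\left(-7,0 \right)},M \right)} = - 10 \left(\frac{57}{4} + \frac{2 - 7}{4}\right) = - 10 \left(\frac{57}{4} + \frac{1}{4} \left(-5\right)\right) = - 10 \left(\frac{57}{4} - \frac{5}{4}\right) = \left(-10\right) 13 = -130$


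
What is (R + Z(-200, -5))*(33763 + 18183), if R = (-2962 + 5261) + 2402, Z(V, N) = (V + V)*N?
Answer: 348090146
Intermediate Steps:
Z(V, N) = 2*N*V (Z(V, N) = (2*V)*N = 2*N*V)
R = 4701 (R = 2299 + 2402 = 4701)
(R + Z(-200, -5))*(33763 + 18183) = (4701 + 2*(-5)*(-200))*(33763 + 18183) = (4701 + 2000)*51946 = 6701*51946 = 348090146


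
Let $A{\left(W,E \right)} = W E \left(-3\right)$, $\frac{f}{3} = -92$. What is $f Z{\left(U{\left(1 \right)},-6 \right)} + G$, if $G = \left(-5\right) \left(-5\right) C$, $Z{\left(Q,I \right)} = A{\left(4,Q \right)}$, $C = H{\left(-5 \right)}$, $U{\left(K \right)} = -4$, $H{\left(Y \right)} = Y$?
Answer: $-13373$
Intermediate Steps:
$f = -276$ ($f = 3 \left(-92\right) = -276$)
$C = -5$
$A{\left(W,E \right)} = - 3 E W$ ($A{\left(W,E \right)} = E W \left(-3\right) = - 3 E W$)
$Z{\left(Q,I \right)} = - 12 Q$ ($Z{\left(Q,I \right)} = \left(-3\right) Q 4 = - 12 Q$)
$G = -125$ ($G = \left(-5\right) \left(-5\right) \left(-5\right) = 25 \left(-5\right) = -125$)
$f Z{\left(U{\left(1 \right)},-6 \right)} + G = - 276 \left(\left(-12\right) \left(-4\right)\right) - 125 = \left(-276\right) 48 - 125 = -13248 - 125 = -13373$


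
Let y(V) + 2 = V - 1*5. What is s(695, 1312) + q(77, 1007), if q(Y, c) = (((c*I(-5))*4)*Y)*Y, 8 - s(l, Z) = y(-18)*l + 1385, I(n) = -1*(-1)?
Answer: 23898010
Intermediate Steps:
y(V) = -7 + V (y(V) = -2 + (V - 1*5) = -2 + (V - 5) = -2 + (-5 + V) = -7 + V)
I(n) = 1
s(l, Z) = -1377 + 25*l (s(l, Z) = 8 - ((-7 - 18)*l + 1385) = 8 - (-25*l + 1385) = 8 - (1385 - 25*l) = 8 + (-1385 + 25*l) = -1377 + 25*l)
q(Y, c) = 4*c*Y**2 (q(Y, c) = (((c*1)*4)*Y)*Y = ((c*4)*Y)*Y = ((4*c)*Y)*Y = (4*Y*c)*Y = 4*c*Y**2)
s(695, 1312) + q(77, 1007) = (-1377 + 25*695) + 4*1007*77**2 = (-1377 + 17375) + 4*1007*5929 = 15998 + 23882012 = 23898010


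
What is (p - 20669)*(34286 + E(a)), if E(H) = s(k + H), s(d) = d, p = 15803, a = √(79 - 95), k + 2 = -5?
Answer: -166801614 - 19464*I ≈ -1.668e+8 - 19464.0*I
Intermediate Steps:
k = -7 (k = -2 - 5 = -7)
a = 4*I (a = √(-16) = 4*I ≈ 4.0*I)
E(H) = -7 + H
(p - 20669)*(34286 + E(a)) = (15803 - 20669)*(34286 + (-7 + 4*I)) = -4866*(34279 + 4*I) = -166801614 - 19464*I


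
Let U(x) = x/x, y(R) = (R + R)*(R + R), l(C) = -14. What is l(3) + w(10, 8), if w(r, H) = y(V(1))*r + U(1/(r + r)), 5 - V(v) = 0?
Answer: 987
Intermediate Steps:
V(v) = 5 (V(v) = 5 - 1*0 = 5 + 0 = 5)
y(R) = 4*R² (y(R) = (2*R)*(2*R) = 4*R²)
U(x) = 1
w(r, H) = 1 + 100*r (w(r, H) = (4*5²)*r + 1 = (4*25)*r + 1 = 100*r + 1 = 1 + 100*r)
l(3) + w(10, 8) = -14 + (1 + 100*10) = -14 + (1 + 1000) = -14 + 1001 = 987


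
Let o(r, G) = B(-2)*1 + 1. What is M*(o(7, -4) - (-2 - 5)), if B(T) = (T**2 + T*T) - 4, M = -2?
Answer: -24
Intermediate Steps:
B(T) = -4 + 2*T**2 (B(T) = (T**2 + T**2) - 4 = 2*T**2 - 4 = -4 + 2*T**2)
o(r, G) = 5 (o(r, G) = (-4 + 2*(-2)**2)*1 + 1 = (-4 + 2*4)*1 + 1 = (-4 + 8)*1 + 1 = 4*1 + 1 = 4 + 1 = 5)
M*(o(7, -4) - (-2 - 5)) = -2*(5 - (-2 - 5)) = -2*(5 - 1*(-7)) = -2*(5 + 7) = -2*12 = -24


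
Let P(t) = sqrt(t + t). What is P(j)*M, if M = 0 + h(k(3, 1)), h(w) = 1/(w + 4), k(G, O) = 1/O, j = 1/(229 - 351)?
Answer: I*sqrt(61)/305 ≈ 0.025607*I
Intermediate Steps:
j = -1/122 (j = 1/(-122) = -1/122 ≈ -0.0081967)
P(t) = sqrt(2)*sqrt(t) (P(t) = sqrt(2*t) = sqrt(2)*sqrt(t))
h(w) = 1/(4 + w)
M = 1/5 (M = 0 + 1/(4 + 1/1) = 0 + 1/(4 + 1) = 0 + 1/5 = 1/5 ≈ 0.20000)
P(j)*M = (sqrt(2)*sqrt(-1/122))*(1/5) = (sqrt(2)*(I*sqrt(122)/122))*(1/5) = (I*sqrt(61)/61)*(1/5) = I*sqrt(61)/305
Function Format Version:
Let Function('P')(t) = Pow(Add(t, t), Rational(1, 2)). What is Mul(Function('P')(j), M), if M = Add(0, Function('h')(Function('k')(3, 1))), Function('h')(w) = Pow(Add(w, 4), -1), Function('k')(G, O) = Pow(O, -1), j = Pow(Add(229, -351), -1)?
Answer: Mul(Rational(1, 305), I, Pow(61, Rational(1, 2))) ≈ Mul(0.025607, I)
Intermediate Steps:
j = Rational(-1, 122) (j = Pow(-122, -1) = Rational(-1, 122) ≈ -0.0081967)
Function('P')(t) = Mul(Pow(2, Rational(1, 2)), Pow(t, Rational(1, 2))) (Function('P')(t) = Pow(Mul(2, t), Rational(1, 2)) = Mul(Pow(2, Rational(1, 2)), Pow(t, Rational(1, 2))))
Function('h')(w) = Pow(Add(4, w), -1)
M = Rational(1, 5) (M = Add(0, Pow(Add(4, Pow(1, -1)), -1)) = Add(0, Pow(Add(4, 1), -1)) = Add(0, Pow(5, -1)) = Add(0, Rational(1, 5)) = Rational(1, 5) ≈ 0.20000)
Mul(Function('P')(j), M) = Mul(Mul(Pow(2, Rational(1, 2)), Pow(Rational(-1, 122), Rational(1, 2))), Rational(1, 5)) = Mul(Mul(Pow(2, Rational(1, 2)), Mul(Rational(1, 122), I, Pow(122, Rational(1, 2)))), Rational(1, 5)) = Mul(Mul(Rational(1, 61), I, Pow(61, Rational(1, 2))), Rational(1, 5)) = Mul(Rational(1, 305), I, Pow(61, Rational(1, 2)))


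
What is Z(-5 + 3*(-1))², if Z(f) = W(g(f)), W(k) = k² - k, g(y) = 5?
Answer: 400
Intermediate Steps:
Z(f) = 20 (Z(f) = 5*(-1 + 5) = 5*4 = 20)
Z(-5 + 3*(-1))² = 20² = 400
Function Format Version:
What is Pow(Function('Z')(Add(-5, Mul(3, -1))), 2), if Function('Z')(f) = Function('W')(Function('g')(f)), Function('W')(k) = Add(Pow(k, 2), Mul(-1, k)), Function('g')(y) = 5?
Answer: 400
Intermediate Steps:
Function('Z')(f) = 20 (Function('Z')(f) = Mul(5, Add(-1, 5)) = Mul(5, 4) = 20)
Pow(Function('Z')(Add(-5, Mul(3, -1))), 2) = Pow(20, 2) = 400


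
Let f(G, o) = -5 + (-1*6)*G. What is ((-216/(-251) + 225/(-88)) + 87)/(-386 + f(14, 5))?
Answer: -1884189/10491800 ≈ -0.17959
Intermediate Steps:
f(G, o) = -5 - 6*G
((-216/(-251) + 225/(-88)) + 87)/(-386 + f(14, 5)) = ((-216/(-251) + 225/(-88)) + 87)/(-386 + (-5 - 6*14)) = ((-216*(-1/251) + 225*(-1/88)) + 87)/(-386 + (-5 - 84)) = ((216/251 - 225/88) + 87)/(-386 - 89) = (-37467/22088 + 87)/(-475) = (1884189/22088)*(-1/475) = -1884189/10491800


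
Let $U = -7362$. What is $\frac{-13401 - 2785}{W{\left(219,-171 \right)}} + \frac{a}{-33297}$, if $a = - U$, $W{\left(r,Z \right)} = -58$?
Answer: $\frac{89753041}{321871} \approx 278.85$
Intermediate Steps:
$a = 7362$ ($a = \left(-1\right) \left(-7362\right) = 7362$)
$\frac{-13401 - 2785}{W{\left(219,-171 \right)}} + \frac{a}{-33297} = \frac{-13401 - 2785}{-58} + \frac{7362}{-33297} = \left(-16186\right) \left(- \frac{1}{58}\right) + 7362 \left(- \frac{1}{33297}\right) = \frac{8093}{29} - \frac{2454}{11099} = \frac{89753041}{321871}$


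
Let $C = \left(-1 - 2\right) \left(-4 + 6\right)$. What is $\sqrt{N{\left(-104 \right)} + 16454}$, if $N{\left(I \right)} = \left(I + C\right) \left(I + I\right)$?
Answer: $\sqrt{39334} \approx 198.33$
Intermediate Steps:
$C = -6$ ($C = \left(-3\right) 2 = -6$)
$N{\left(I \right)} = 2 I \left(-6 + I\right)$ ($N{\left(I \right)} = \left(I - 6\right) \left(I + I\right) = \left(-6 + I\right) 2 I = 2 I \left(-6 + I\right)$)
$\sqrt{N{\left(-104 \right)} + 16454} = \sqrt{2 \left(-104\right) \left(-6 - 104\right) + 16454} = \sqrt{2 \left(-104\right) \left(-110\right) + 16454} = \sqrt{22880 + 16454} = \sqrt{39334}$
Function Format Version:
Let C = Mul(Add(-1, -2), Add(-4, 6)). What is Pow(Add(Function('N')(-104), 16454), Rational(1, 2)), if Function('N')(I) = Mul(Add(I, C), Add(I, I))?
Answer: Pow(39334, Rational(1, 2)) ≈ 198.33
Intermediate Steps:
C = -6 (C = Mul(-3, 2) = -6)
Function('N')(I) = Mul(2, I, Add(-6, I)) (Function('N')(I) = Mul(Add(I, -6), Add(I, I)) = Mul(Add(-6, I), Mul(2, I)) = Mul(2, I, Add(-6, I)))
Pow(Add(Function('N')(-104), 16454), Rational(1, 2)) = Pow(Add(Mul(2, -104, Add(-6, -104)), 16454), Rational(1, 2)) = Pow(Add(Mul(2, -104, -110), 16454), Rational(1, 2)) = Pow(Add(22880, 16454), Rational(1, 2)) = Pow(39334, Rational(1, 2))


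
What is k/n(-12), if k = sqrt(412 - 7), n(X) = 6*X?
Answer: -sqrt(5)/8 ≈ -0.27951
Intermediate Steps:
k = 9*sqrt(5) (k = sqrt(405) = 9*sqrt(5) ≈ 20.125)
k/n(-12) = (9*sqrt(5))/((6*(-12))) = (9*sqrt(5))/(-72) = (9*sqrt(5))*(-1/72) = -sqrt(5)/8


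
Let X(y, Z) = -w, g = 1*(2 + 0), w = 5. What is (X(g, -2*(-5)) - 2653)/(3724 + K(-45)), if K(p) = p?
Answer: -2658/3679 ≈ -0.72248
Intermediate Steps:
g = 2 (g = 1*2 = 2)
X(y, Z) = -5 (X(y, Z) = -1*5 = -5)
(X(g, -2*(-5)) - 2653)/(3724 + K(-45)) = (-5 - 2653)/(3724 - 45) = -2658/3679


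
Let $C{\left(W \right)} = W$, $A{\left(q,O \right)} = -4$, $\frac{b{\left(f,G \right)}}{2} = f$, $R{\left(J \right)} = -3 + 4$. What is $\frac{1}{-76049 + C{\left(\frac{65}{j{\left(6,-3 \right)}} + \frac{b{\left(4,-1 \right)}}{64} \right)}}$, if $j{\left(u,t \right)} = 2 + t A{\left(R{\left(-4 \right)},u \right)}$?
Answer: $- \frac{56}{4258477} \approx -1.315 \cdot 10^{-5}$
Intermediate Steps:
$R{\left(J \right)} = 1$
$b{\left(f,G \right)} = 2 f$
$j{\left(u,t \right)} = 2 - 4 t$ ($j{\left(u,t \right)} = 2 + t \left(-4\right) = 2 - 4 t$)
$\frac{1}{-76049 + C{\left(\frac{65}{j{\left(6,-3 \right)}} + \frac{b{\left(4,-1 \right)}}{64} \right)}} = \frac{1}{-76049 + \left(\frac{65}{2 - -12} + \frac{2 \cdot 4}{64}\right)} = \frac{1}{-76049 + \left(\frac{65}{2 + 12} + 8 \cdot \frac{1}{64}\right)} = \frac{1}{-76049 + \left(\frac{65}{14} + \frac{1}{8}\right)} = \frac{1}{-76049 + \frac{267}{56}} = \frac{1}{- \frac{4258477}{56}} = - \frac{56}{4258477}$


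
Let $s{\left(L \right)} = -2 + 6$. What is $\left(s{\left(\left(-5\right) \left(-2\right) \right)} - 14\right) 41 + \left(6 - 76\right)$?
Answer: $-480$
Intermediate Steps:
$s{\left(L \right)} = 4$
$\left(s{\left(\left(-5\right) \left(-2\right) \right)} - 14\right) 41 + \left(6 - 76\right) = \left(4 - 14\right) 41 + \left(6 - 76\right) = \left(4 - 14\right) 41 - 70 = \left(-10\right) 41 - 70 = -410 - 70 = -480$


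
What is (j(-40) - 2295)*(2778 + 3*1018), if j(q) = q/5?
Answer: -13431096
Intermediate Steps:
j(q) = q/5 (j(q) = q*(⅕) = q/5)
(j(-40) - 2295)*(2778 + 3*1018) = ((⅕)*(-40) - 2295)*(2778 + 3*1018) = (-8 - 2295)*(2778 + 3054) = -2303*5832 = -13431096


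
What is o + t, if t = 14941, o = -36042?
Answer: -21101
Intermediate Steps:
o + t = -36042 + 14941 = -21101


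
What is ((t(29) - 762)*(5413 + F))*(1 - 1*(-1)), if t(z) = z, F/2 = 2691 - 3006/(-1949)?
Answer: -30852654622/1949 ≈ -1.5830e+7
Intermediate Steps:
F = 10495530/1949 (F = 2*(2691 - 3006/(-1949)) = 2*(2691 - 3006*(-1/1949)) = 2*(2691 + 3006/1949) = 2*(5247765/1949) = 10495530/1949 ≈ 5385.1)
((t(29) - 762)*(5413 + F))*(1 - 1*(-1)) = ((29 - 762)*(5413 + 10495530/1949))*(1 - 1*(-1)) = (-733*21045467/1949)*(1 + 1) = -15426327311/1949*2 = -30852654622/1949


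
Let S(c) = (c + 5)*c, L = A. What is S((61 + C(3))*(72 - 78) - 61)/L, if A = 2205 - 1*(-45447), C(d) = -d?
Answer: 41309/11913 ≈ 3.4676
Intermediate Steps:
A = 47652 (A = 2205 + 45447 = 47652)
L = 47652
S(c) = c*(5 + c) (S(c) = (5 + c)*c = c*(5 + c))
S((61 + C(3))*(72 - 78) - 61)/L = (((61 - 1*3)*(72 - 78) - 61)*(5 + ((61 - 1*3)*(72 - 78) - 61)))/47652 = (((61 - 3)*(-6) - 61)*(5 + ((61 - 3)*(-6) - 61)))*(1/47652) = ((58*(-6) - 61)*(5 + (58*(-6) - 61)))*(1/47652) = ((-348 - 61)*(5 + (-348 - 61)))*(1/47652) = -409*(5 - 409)*(1/47652) = -409*(-404)*(1/47652) = 165236*(1/47652) = 41309/11913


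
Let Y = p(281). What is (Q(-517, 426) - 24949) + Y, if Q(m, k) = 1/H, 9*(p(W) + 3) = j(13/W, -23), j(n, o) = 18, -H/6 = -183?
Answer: -27395099/1098 ≈ -24950.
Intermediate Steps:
H = 1098 (H = -6*(-183) = 1098)
p(W) = -1 (p(W) = -3 + (⅑)*18 = -3 + 2 = -1)
Q(m, k) = 1/1098
Y = -1
(Q(-517, 426) - 24949) + Y = (1/1098 - 24949) - 1 = -27394001/1098 - 1 = -27395099/1098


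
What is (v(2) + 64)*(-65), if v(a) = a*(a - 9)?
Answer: -3250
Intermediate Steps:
v(a) = a*(-9 + a)
(v(2) + 64)*(-65) = (2*(-9 + 2) + 64)*(-65) = (2*(-7) + 64)*(-65) = (-14 + 64)*(-65) = 50*(-65) = -3250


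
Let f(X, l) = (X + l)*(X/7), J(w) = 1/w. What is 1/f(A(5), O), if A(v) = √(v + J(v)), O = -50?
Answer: -5/1782 - 125*√130/23166 ≈ -0.064328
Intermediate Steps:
A(v) = √(v + 1/v)
f(X, l) = X*(X + l)/7 (f(X, l) = (X + l)*(X*(⅐)) = (X + l)*(X/7) = X*(X + l)/7)
1/f(A(5), O) = 1/(√(5 + 1/5)*(√(5 + 1/5) - 50)/7) = 1/(√(5 + ⅕)*(√(5 + ⅕) - 50)/7) = 1/(√(26/5)*(√(26/5) - 50)/7) = 1/((√130/5)*(√130/5 - 50)/7) = 1/((√130/5)*(-50 + √130/5)/7) = 1/(√130*(-50 + √130/5)/35) = 7*√130/(26*(-50 + √130/5))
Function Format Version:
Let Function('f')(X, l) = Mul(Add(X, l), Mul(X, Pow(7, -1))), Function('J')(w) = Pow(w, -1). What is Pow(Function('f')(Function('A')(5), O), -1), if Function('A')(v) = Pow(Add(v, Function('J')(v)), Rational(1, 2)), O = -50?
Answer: Add(Rational(-5, 1782), Mul(Rational(-125, 23166), Pow(130, Rational(1, 2)))) ≈ -0.064328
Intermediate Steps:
Function('A')(v) = Pow(Add(v, Pow(v, -1)), Rational(1, 2))
Function('f')(X, l) = Mul(Rational(1, 7), X, Add(X, l)) (Function('f')(X, l) = Mul(Add(X, l), Mul(X, Rational(1, 7))) = Mul(Add(X, l), Mul(Rational(1, 7), X)) = Mul(Rational(1, 7), X, Add(X, l)))
Pow(Function('f')(Function('A')(5), O), -1) = Pow(Mul(Rational(1, 7), Pow(Add(5, Pow(5, -1)), Rational(1, 2)), Add(Pow(Add(5, Pow(5, -1)), Rational(1, 2)), -50)), -1) = Pow(Mul(Rational(1, 7), Pow(Add(5, Rational(1, 5)), Rational(1, 2)), Add(Pow(Add(5, Rational(1, 5)), Rational(1, 2)), -50)), -1) = Pow(Mul(Rational(1, 7), Pow(Rational(26, 5), Rational(1, 2)), Add(Pow(Rational(26, 5), Rational(1, 2)), -50)), -1) = Pow(Mul(Rational(1, 7), Mul(Rational(1, 5), Pow(130, Rational(1, 2))), Add(Mul(Rational(1, 5), Pow(130, Rational(1, 2))), -50)), -1) = Pow(Mul(Rational(1, 7), Mul(Rational(1, 5), Pow(130, Rational(1, 2))), Add(-50, Mul(Rational(1, 5), Pow(130, Rational(1, 2))))), -1) = Pow(Mul(Rational(1, 35), Pow(130, Rational(1, 2)), Add(-50, Mul(Rational(1, 5), Pow(130, Rational(1, 2))))), -1) = Mul(Rational(7, 26), Pow(130, Rational(1, 2)), Pow(Add(-50, Mul(Rational(1, 5), Pow(130, Rational(1, 2)))), -1))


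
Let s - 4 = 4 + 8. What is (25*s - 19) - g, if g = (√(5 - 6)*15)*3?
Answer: 381 - 45*I ≈ 381.0 - 45.0*I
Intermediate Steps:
s = 16 (s = 4 + (4 + 8) = 4 + 12 = 16)
g = 45*I (g = (√(-1)*15)*3 = (I*15)*3 = (15*I)*3 = 45*I ≈ 45.0*I)
(25*s - 19) - g = (25*16 - 19) - 45*I = (400 - 19) - 45*I = 381 - 45*I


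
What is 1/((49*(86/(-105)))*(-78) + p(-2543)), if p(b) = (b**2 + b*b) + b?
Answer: 5/64671427 ≈ 7.7314e-8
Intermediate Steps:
p(b) = b + 2*b**2 (p(b) = (b**2 + b**2) + b = 2*b**2 + b = b + 2*b**2)
1/((49*(86/(-105)))*(-78) + p(-2543)) = 1/((49*(86/(-105)))*(-78) - 2543*(1 + 2*(-2543))) = 1/((49*(86*(-1/105)))*(-78) - 2543*(1 - 5086)) = 1/((49*(-86/105))*(-78) - 2543*(-5085)) = 1/(-602/15*(-78) + 12931155) = 1/(15652/5 + 12931155) = 1/(64671427/5) = 5/64671427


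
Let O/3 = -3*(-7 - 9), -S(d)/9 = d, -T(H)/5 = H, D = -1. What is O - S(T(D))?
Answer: 189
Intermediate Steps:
T(H) = -5*H
S(d) = -9*d
O = 144 (O = 3*(-3*(-7 - 9)) = 3*(-3*(-16)) = 3*48 = 144)
O - S(T(D)) = 144 - (-9)*(-5*(-1)) = 144 - (-9)*5 = 144 - 1*(-45) = 144 + 45 = 189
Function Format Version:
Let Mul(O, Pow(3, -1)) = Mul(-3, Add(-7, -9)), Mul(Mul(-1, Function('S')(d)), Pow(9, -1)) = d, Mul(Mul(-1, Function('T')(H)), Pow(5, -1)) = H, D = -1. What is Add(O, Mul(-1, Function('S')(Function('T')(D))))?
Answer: 189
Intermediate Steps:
Function('T')(H) = Mul(-5, H)
Function('S')(d) = Mul(-9, d)
O = 144 (O = Mul(3, Mul(-3, Add(-7, -9))) = Mul(3, Mul(-3, -16)) = Mul(3, 48) = 144)
Add(O, Mul(-1, Function('S')(Function('T')(D)))) = Add(144, Mul(-1, Mul(-9, Mul(-5, -1)))) = Add(144, Mul(-1, Mul(-9, 5))) = Add(144, Mul(-1, -45)) = Add(144, 45) = 189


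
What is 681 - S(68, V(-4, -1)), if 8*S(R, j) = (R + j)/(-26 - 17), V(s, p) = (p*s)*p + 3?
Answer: 234331/344 ≈ 681.19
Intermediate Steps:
V(s, p) = 3 + s*p² (V(s, p) = s*p² + 3 = 3 + s*p²)
S(R, j) = -R/344 - j/344 (S(R, j) = ((R + j)/(-26 - 17))/8 = ((R + j)/(-43))/8 = ((R + j)*(-1/43))/8 = (-R/43 - j/43)/8 = -R/344 - j/344)
681 - S(68, V(-4, -1)) = 681 - (-1/344*68 - (3 - 4*(-1)²)/344) = 681 - (-17/86 - (3 - 4*1)/344) = 681 - (-17/86 - (3 - 4)/344) = 681 - (-17/86 - 1/344*(-1)) = 681 - (-17/86 + 1/344) = 681 - 1*(-67/344) = 681 + 67/344 = 234331/344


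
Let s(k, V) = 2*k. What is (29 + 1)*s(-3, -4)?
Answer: -180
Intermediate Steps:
(29 + 1)*s(-3, -4) = (29 + 1)*(2*(-3)) = 30*(-6) = -180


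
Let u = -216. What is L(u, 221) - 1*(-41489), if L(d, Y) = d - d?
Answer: 41489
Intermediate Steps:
L(d, Y) = 0
L(u, 221) - 1*(-41489) = 0 - 1*(-41489) = 0 + 41489 = 41489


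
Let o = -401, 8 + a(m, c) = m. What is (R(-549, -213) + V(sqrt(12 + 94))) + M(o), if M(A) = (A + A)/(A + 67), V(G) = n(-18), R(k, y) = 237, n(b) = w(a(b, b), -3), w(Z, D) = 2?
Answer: 40314/167 ≈ 241.40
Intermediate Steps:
a(m, c) = -8 + m
n(b) = 2
V(G) = 2
M(A) = 2*A/(67 + A) (M(A) = (2*A)/(67 + A) = 2*A/(67 + A))
(R(-549, -213) + V(sqrt(12 + 94))) + M(o) = (237 + 2) + 2*(-401)/(67 - 401) = 239 + 2*(-401)/(-334) = 239 + 2*(-401)*(-1/334) = 239 + 401/167 = 40314/167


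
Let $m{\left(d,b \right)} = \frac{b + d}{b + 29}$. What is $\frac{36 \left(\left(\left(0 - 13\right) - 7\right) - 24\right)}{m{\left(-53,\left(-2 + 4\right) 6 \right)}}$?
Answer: $1584$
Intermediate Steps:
$m{\left(d,b \right)} = \frac{b + d}{29 + b}$
$\frac{36 \left(\left(\left(0 - 13\right) - 7\right) - 24\right)}{m{\left(-53,\left(-2 + 4\right) 6 \right)}} = \frac{36 \left(\left(\left(0 - 13\right) - 7\right) - 24\right)}{\frac{1}{29 + \left(-2 + 4\right) 6} \left(\left(-2 + 4\right) 6 - 53\right)} = \frac{36 \left(\left(-13 - 7\right) - 24\right)}{\frac{1}{29 + 2 \cdot 6} \left(2 \cdot 6 - 53\right)} = \frac{36 \left(-20 - 24\right)}{\frac{1}{29 + 12} \left(12 - 53\right)} = \frac{36 \left(-44\right)}{\frac{1}{41} \left(-41\right)} = - \frac{1584}{\frac{1}{41} \left(-41\right)} = - \frac{1584}{-1} = \left(-1584\right) \left(-1\right) = 1584$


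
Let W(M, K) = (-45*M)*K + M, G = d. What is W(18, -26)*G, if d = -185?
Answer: -3899430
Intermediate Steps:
G = -185
W(M, K) = M - 45*K*M (W(M, K) = -45*K*M + M = M - 45*K*M)
W(18, -26)*G = (18*(1 - 45*(-26)))*(-185) = (18*(1 + 1170))*(-185) = (18*1171)*(-185) = 21078*(-185) = -3899430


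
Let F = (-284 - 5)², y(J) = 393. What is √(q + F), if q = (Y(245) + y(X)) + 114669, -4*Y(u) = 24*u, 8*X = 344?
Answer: √197113 ≈ 443.97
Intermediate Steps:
X = 43 (X = (⅛)*344 = 43)
Y(u) = -6*u
F = 83521 (F = (-289)² = 83521)
q = 113592 (q = (-6*245 + 393) + 114669 = (-1470 + 393) + 114669 = -1077 + 114669 = 113592)
√(q + F) = √(113592 + 83521) = √197113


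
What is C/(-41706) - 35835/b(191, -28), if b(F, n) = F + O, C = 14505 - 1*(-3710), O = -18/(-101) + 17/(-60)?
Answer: -9077950661545/48246460038 ≈ -188.16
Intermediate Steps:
O = -637/6060 (O = -18*(-1/101) + 17*(-1/60) = 18/101 - 17/60 = -637/6060 ≈ -0.10512)
C = 18215 (C = 14505 + 3710 = 18215)
b(F, n) = -637/6060 + F (b(F, n) = F - 637/6060 = -637/6060 + F)
C/(-41706) - 35835/b(191, -28) = 18215/(-41706) - 35835/(-637/6060 + 191) = 18215*(-1/41706) - 35835/1156823/6060 = -18215/41706 - 35835*6060/1156823 = -18215/41706 - 217160100/1156823 = -9077950661545/48246460038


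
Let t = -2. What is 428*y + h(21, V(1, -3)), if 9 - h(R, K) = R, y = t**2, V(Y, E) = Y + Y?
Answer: 1700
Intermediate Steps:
V(Y, E) = 2*Y
y = 4 (y = (-2)**2 = 4)
h(R, K) = 9 - R
428*y + h(21, V(1, -3)) = 428*4 + (9 - 1*21) = 1712 + (9 - 21) = 1712 - 12 = 1700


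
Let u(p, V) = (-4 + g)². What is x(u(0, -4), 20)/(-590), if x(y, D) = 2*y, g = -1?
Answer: -5/59 ≈ -0.084746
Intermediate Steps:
u(p, V) = 25 (u(p, V) = (-4 - 1)² = (-5)² = 25)
x(u(0, -4), 20)/(-590) = (2*25)/(-590) = 50*(-1/590) = -5/59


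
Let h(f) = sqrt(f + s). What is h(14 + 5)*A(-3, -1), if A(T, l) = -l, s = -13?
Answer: sqrt(6) ≈ 2.4495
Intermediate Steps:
h(f) = sqrt(-13 + f) (h(f) = sqrt(f - 13) = sqrt(-13 + f))
h(14 + 5)*A(-3, -1) = sqrt(-13 + (14 + 5))*(-1*(-1)) = sqrt(-13 + 19)*1 = sqrt(6)*1 = sqrt(6)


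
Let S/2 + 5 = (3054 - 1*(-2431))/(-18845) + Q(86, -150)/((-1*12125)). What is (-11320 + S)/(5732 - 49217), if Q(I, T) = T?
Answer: 6903954104/26496352675 ≈ 0.26056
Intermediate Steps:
S = -19298512/1827965 (S = -10 + 2*((3054 - 1*(-2431))/(-18845) - 150/((-1*12125))) = -10 + 2*((3054 + 2431)*(-1/18845) - 150/(-12125)) = -10 + 2*(5485*(-1/18845) - 150*(-1/12125)) = -10 + 2*(-1097/3769 + 6/485) = -10 + 2*(-509431/1827965) = -10 - 1018862/1827965 = -19298512/1827965 ≈ -10.557)
(-11320 + S)/(5732 - 49217) = (-11320 - 19298512/1827965)/(5732 - 49217) = -20711862312/1827965/(-43485) = -20711862312/1827965*(-1/43485) = 6903954104/26496352675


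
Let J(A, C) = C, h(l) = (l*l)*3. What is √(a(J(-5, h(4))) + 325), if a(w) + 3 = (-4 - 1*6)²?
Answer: √422 ≈ 20.543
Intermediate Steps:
h(l) = 3*l² (h(l) = l²*3 = 3*l²)
a(w) = 97 (a(w) = -3 + (-4 - 1*6)² = -3 + (-4 - 6)² = -3 + (-10)² = -3 + 100 = 97)
√(a(J(-5, h(4))) + 325) = √(97 + 325) = √422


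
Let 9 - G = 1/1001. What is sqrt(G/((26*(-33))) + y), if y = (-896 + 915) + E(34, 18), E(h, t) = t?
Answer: 31*sqrt(347109)/3003 ≈ 6.0819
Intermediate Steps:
G = 9008/1001 (G = 9 - 1/1001 = 9008/1001 ≈ 8.9990)
y = 37 (y = (-896 + 915) + 18 = 19 + 18 = 37)
sqrt(G/((26*(-33))) + y) = sqrt(9008/(1001*((26*(-33)))) + 37) = sqrt((9008/1001)/(-858) + 37) = sqrt((9008/1001)*(-1/858) + 37) = sqrt(-4504/429429 + 37) = sqrt(15884369/429429) = 31*sqrt(347109)/3003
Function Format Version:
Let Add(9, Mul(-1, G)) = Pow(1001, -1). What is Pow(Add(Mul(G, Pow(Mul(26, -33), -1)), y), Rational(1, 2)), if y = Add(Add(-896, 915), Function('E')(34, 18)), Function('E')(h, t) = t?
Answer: Mul(Rational(31, 3003), Pow(347109, Rational(1, 2))) ≈ 6.0819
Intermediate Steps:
G = Rational(9008, 1001) (G = Add(9, Mul(-1, Pow(1001, -1))) = Add(9, Mul(-1, Rational(1, 1001))) = Add(9, Rational(-1, 1001)) = Rational(9008, 1001) ≈ 8.9990)
y = 37 (y = Add(Add(-896, 915), 18) = Add(19, 18) = 37)
Pow(Add(Mul(G, Pow(Mul(26, -33), -1)), y), Rational(1, 2)) = Pow(Add(Mul(Rational(9008, 1001), Pow(Mul(26, -33), -1)), 37), Rational(1, 2)) = Pow(Add(Mul(Rational(9008, 1001), Pow(-858, -1)), 37), Rational(1, 2)) = Pow(Add(Mul(Rational(9008, 1001), Rational(-1, 858)), 37), Rational(1, 2)) = Pow(Add(Rational(-4504, 429429), 37), Rational(1, 2)) = Pow(Rational(15884369, 429429), Rational(1, 2)) = Mul(Rational(31, 3003), Pow(347109, Rational(1, 2)))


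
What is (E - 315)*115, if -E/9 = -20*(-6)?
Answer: -160425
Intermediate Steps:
E = -1080 (E = -(-180)*(-6) = -9*120 = -1080)
(E - 315)*115 = (-1080 - 315)*115 = -1395*115 = -160425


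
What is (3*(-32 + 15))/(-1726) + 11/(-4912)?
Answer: 115763/4239056 ≈ 0.027309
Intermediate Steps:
(3*(-32 + 15))/(-1726) + 11/(-4912) = (3*(-17))*(-1/1726) + 11*(-1/4912) = -51*(-1/1726) - 11/4912 = 51/1726 - 11/4912 = 115763/4239056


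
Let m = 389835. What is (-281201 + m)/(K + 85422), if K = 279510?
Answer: 54317/182466 ≈ 0.29768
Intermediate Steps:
(-281201 + m)/(K + 85422) = (-281201 + 389835)/(279510 + 85422) = 108634/364932 = 108634*(1/364932) = 54317/182466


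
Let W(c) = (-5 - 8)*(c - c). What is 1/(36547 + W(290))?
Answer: 1/36547 ≈ 2.7362e-5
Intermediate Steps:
W(c) = 0 (W(c) = -13*0 = 0)
1/(36547 + W(290)) = 1/(36547 + 0) = 1/36547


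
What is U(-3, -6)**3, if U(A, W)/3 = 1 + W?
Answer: -3375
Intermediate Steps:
U(A, W) = 3 + 3*W (U(A, W) = 3*(1 + W) = 3 + 3*W)
U(-3, -6)**3 = (3 + 3*(-6))**3 = (3 - 18)**3 = (-15)**3 = -3375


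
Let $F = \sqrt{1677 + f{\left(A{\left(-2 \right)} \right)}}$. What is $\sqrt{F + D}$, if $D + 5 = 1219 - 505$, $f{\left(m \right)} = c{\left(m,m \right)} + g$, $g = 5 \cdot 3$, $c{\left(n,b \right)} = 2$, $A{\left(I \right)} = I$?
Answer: $\sqrt{709 + 11 \sqrt{14}} \approx 27.389$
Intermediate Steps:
$g = 15$
$f{\left(m \right)} = 17$ ($f{\left(m \right)} = 2 + 15 = 17$)
$D = 709$ ($D = -5 + \left(1219 - 505\right) = -5 + 714 = 709$)
$F = 11 \sqrt{14}$ ($F = \sqrt{1677 + 17} = \sqrt{1694} = 11 \sqrt{14} \approx 41.158$)
$\sqrt{F + D} = \sqrt{11 \sqrt{14} + 709} = \sqrt{709 + 11 \sqrt{14}}$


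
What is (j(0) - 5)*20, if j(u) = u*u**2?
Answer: -100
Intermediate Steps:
j(u) = u**3
(j(0) - 5)*20 = (0**3 - 5)*20 = (0 - 5)*20 = -5*20 = -100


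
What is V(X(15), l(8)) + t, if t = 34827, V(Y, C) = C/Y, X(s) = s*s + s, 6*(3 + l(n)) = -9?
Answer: 5572317/160 ≈ 34827.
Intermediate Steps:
l(n) = -9/2 (l(n) = -3 + (⅙)*(-9) = -3 - 3/2 = -9/2)
X(s) = s + s² (X(s) = s² + s = s + s²)
V(X(15), l(8)) + t = -9*1/(15*(1 + 15))/2 + 34827 = -9/(2*(15*16)) + 34827 = -9/2/240 + 34827 = -9/2*1/240 + 34827 = -3/160 + 34827 = 5572317/160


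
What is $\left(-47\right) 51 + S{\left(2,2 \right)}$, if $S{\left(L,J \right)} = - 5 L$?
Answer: $-2407$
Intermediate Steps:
$\left(-47\right) 51 + S{\left(2,2 \right)} = \left(-47\right) 51 - 10 = -2397 - 10 = -2407$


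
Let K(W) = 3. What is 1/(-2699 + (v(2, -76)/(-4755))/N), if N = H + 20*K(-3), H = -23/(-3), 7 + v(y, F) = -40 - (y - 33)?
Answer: -321755/868416729 ≈ -0.00037051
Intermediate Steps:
v(y, F) = -14 - y (v(y, F) = -7 + (-40 - (y - 33)) = -7 + (-40 - (-33 + y)) = -7 + (-40 + (33 - y)) = -7 + (-7 - y) = -14 - y)
H = 23/3 (H = -23*(-⅓) = 23/3 ≈ 7.6667)
N = 203/3 (N = 23/3 + 20*3 = 23/3 + 60 = 203/3 ≈ 67.667)
1/(-2699 + (v(2, -76)/(-4755))/N) = 1/(-2699 + ((-14 - 1*2)/(-4755))/(203/3)) = 1/(-2699 + ((-14 - 2)*(-1/4755))*(3/203)) = 1/(-2699 - 16*(-1/4755)*(3/203)) = 1/(-2699 + (16/4755)*(3/203)) = 1/(-2699 + 16/321755) = 1/(-868416729/321755) = -321755/868416729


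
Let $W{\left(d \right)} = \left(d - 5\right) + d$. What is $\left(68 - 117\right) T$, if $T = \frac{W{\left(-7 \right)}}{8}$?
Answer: $\frac{931}{8} \approx 116.38$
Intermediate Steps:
$W{\left(d \right)} = -5 + 2 d$ ($W{\left(d \right)} = \left(-5 + d\right) + d = -5 + 2 d$)
$T = - \frac{19}{8}$ ($T = \frac{-5 + 2 \left(-7\right)}{8} = \left(-5 - 14\right) \frac{1}{8} = \left(-19\right) \frac{1}{8} = - \frac{19}{8} \approx -2.375$)
$\left(68 - 117\right) T = \left(68 - 117\right) \left(- \frac{19}{8}\right) = \left(-49\right) \left(- \frac{19}{8}\right) = \frac{931}{8}$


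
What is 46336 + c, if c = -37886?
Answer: 8450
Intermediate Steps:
46336 + c = 46336 - 37886 = 8450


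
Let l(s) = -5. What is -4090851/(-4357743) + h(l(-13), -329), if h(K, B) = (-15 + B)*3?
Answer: -1497699975/1452581 ≈ -1031.1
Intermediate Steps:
h(K, B) = -45 + 3*B
-4090851/(-4357743) + h(l(-13), -329) = -4090851/(-4357743) + (-45 + 3*(-329)) = -4090851*(-1/4357743) + (-45 - 987) = 1363617/1452581 - 1032 = -1497699975/1452581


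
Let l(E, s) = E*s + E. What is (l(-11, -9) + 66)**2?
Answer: 23716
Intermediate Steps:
l(E, s) = E + E*s
(l(-11, -9) + 66)**2 = (-11*(1 - 9) + 66)**2 = (-11*(-8) + 66)**2 = (88 + 66)**2 = 154**2 = 23716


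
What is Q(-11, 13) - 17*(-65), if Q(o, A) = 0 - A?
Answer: 1092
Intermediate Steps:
Q(o, A) = -A
Q(-11, 13) - 17*(-65) = -1*13 - 17*(-65) = -13 + 1105 = 1092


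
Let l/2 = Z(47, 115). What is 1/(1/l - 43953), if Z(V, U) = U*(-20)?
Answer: -4600/202183801 ≈ -2.2752e-5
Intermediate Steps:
Z(V, U) = -20*U
l = -4600 (l = 2*(-20*115) = 2*(-2300) = -4600)
1/(1/l - 43953) = 1/(1/(-4600) - 43953) = 1/(-1/4600 - 43953) = 1/(-202183801/4600) = -4600/202183801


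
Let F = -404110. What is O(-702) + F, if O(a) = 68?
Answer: -404042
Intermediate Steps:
O(-702) + F = 68 - 404110 = -404042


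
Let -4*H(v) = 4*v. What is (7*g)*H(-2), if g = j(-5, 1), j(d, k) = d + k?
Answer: -56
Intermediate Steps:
H(v) = -v
g = -4 (g = -5 + 1 = -4)
(7*g)*H(-2) = (7*(-4))*(-1*(-2)) = -28*2 = -56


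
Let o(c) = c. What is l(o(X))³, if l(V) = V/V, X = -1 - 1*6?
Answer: 1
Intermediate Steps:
X = -7 (X = -1 - 6 = -7)
l(V) = 1
l(o(X))³ = 1³ = 1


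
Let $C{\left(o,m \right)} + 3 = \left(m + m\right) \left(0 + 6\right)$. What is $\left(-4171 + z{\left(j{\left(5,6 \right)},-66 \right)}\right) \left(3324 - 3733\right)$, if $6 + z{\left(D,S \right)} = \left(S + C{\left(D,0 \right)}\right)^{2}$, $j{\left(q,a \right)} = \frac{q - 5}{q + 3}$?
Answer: $-238856$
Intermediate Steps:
$C{\left(o,m \right)} = -3 + 12 m$ ($C{\left(o,m \right)} = -3 + \left(m + m\right) \left(0 + 6\right) = -3 + 2 m 6 = -3 + 12 m$)
$j{\left(q,a \right)} = \frac{-5 + q}{3 + q}$
$z{\left(D,S \right)} = -6 + \left(-3 + S\right)^{2}$ ($z{\left(D,S \right)} = -6 + \left(S + \left(-3 + 12 \cdot 0\right)\right)^{2} = -6 + \left(S + \left(-3 + 0\right)\right)^{2} = -6 + \left(S - 3\right)^{2} = -6 + \left(-3 + S\right)^{2}$)
$\left(-4171 + z{\left(j{\left(5,6 \right)},-66 \right)}\right) \left(3324 - 3733\right) = \left(-4171 - \left(6 - \left(-3 - 66\right)^{2}\right)\right) \left(3324 - 3733\right) = \left(-4171 - \left(6 - \left(-69\right)^{2}\right)\right) \left(-409\right) = \left(-4171 + \left(-6 + 4761\right)\right) \left(-409\right) = \left(-4171 + 4755\right) \left(-409\right) = 584 \left(-409\right) = -238856$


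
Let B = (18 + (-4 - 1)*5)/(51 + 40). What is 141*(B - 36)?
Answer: -66129/13 ≈ -5086.8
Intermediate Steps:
B = -1/13 (B = (18 - 5*5)/91 = (18 - 25)*(1/91) = -7*1/91 = -1/13 ≈ -0.076923)
141*(B - 36) = 141*(-1/13 - 36) = 141*(-469/13) = -66129/13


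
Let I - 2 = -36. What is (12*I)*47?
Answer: -19176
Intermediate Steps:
I = -34 (I = 2 - 36 = -34)
(12*I)*47 = (12*(-34))*47 = -408*47 = -19176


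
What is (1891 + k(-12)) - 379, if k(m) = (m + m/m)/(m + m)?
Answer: 36299/24 ≈ 1512.5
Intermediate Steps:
k(m) = (1 + m)/(2*m) (k(m) = (m + 1)/((2*m)) = (1 + m)*(1/(2*m)) = (1 + m)/(2*m))
(1891 + k(-12)) - 379 = (1891 + (½)*(1 - 12)/(-12)) - 379 = (1891 + (½)*(-1/12)*(-11)) - 379 = (1891 + 11/24) - 379 = 45395/24 - 379 = 36299/24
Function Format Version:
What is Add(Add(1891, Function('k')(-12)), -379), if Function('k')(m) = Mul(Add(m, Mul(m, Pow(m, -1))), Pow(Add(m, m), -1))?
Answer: Rational(36299, 24) ≈ 1512.5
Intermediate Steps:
Function('k')(m) = Mul(Rational(1, 2), Pow(m, -1), Add(1, m)) (Function('k')(m) = Mul(Add(m, 1), Pow(Mul(2, m), -1)) = Mul(Add(1, m), Mul(Rational(1, 2), Pow(m, -1))) = Mul(Rational(1, 2), Pow(m, -1), Add(1, m)))
Add(Add(1891, Function('k')(-12)), -379) = Add(Add(1891, Mul(Rational(1, 2), Pow(-12, -1), Add(1, -12))), -379) = Add(Add(1891, Mul(Rational(1, 2), Rational(-1, 12), -11)), -379) = Add(Add(1891, Rational(11, 24)), -379) = Add(Rational(45395, 24), -379) = Rational(36299, 24)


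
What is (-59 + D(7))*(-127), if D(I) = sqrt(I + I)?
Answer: 7493 - 127*sqrt(14) ≈ 7017.8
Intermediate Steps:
D(I) = sqrt(2)*sqrt(I) (D(I) = sqrt(2*I) = sqrt(2)*sqrt(I))
(-59 + D(7))*(-127) = (-59 + sqrt(2)*sqrt(7))*(-127) = (-59 + sqrt(14))*(-127) = 7493 - 127*sqrt(14)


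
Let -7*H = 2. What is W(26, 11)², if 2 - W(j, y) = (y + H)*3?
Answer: 44521/49 ≈ 908.59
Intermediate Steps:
H = -2/7 (H = -⅐*2 = -2/7 ≈ -0.28571)
W(j, y) = 20/7 - 3*y (W(j, y) = 2 - (y - 2/7)*3 = 2 - (-2/7 + y)*3 = 2 - (-6/7 + 3*y) = 2 + (6/7 - 3*y) = 20/7 - 3*y)
W(26, 11)² = (20/7 - 3*11)² = (20/7 - 33)² = (-211/7)² = 44521/49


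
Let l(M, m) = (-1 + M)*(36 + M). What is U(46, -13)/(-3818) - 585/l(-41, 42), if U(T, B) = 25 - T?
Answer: -37152/13363 ≈ -2.7802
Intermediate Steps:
U(46, -13)/(-3818) - 585/l(-41, 42) = (25 - 1*46)/(-3818) - 585/(-36 + (-41)² + 35*(-41)) = (25 - 46)*(-1/3818) - 585/(-36 + 1681 - 1435) = -21*(-1/3818) - 585/210 = 21/3818 - 585*1/210 = 21/3818 - 39/14 = -37152/13363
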